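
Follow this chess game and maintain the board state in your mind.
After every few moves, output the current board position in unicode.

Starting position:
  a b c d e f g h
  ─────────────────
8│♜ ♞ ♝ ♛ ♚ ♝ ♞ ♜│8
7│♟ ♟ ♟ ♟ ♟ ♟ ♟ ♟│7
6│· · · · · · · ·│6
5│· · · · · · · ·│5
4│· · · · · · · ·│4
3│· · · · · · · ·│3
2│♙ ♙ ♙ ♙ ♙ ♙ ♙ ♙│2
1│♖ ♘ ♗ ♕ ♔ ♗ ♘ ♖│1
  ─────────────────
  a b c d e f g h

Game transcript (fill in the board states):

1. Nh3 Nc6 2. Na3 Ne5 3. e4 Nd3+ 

  a b c d e f g h
  ─────────────────
8│♜ · ♝ ♛ ♚ ♝ ♞ ♜│8
7│♟ ♟ ♟ ♟ ♟ ♟ ♟ ♟│7
6│· · · · · · · ·│6
5│· · · · · · · ·│5
4│· · · · ♙ · · ·│4
3│♘ · · ♞ · · · ♘│3
2│♙ ♙ ♙ ♙ · ♙ ♙ ♙│2
1│♖ · ♗ ♕ ♔ ♗ · ♖│1
  ─────────────────
  a b c d e f g h

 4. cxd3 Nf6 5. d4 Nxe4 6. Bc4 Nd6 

  a b c d e f g h
  ─────────────────
8│♜ · ♝ ♛ ♚ ♝ · ♜│8
7│♟ ♟ ♟ ♟ ♟ ♟ ♟ ♟│7
6│· · · ♞ · · · ·│6
5│· · · · · · · ·│5
4│· · ♗ ♙ · · · ·│4
3│♘ · · · · · · ♘│3
2│♙ ♙ · ♙ · ♙ ♙ ♙│2
1│♖ · ♗ ♕ ♔ · · ♖│1
  ─────────────────
  a b c d e f g h

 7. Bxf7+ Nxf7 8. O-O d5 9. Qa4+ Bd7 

  a b c d e f g h
  ─────────────────
8│♜ · · ♛ ♚ ♝ · ♜│8
7│♟ ♟ ♟ ♝ ♟ ♞ ♟ ♟│7
6│· · · · · · · ·│6
5│· · · ♟ · · · ·│5
4│♕ · · ♙ · · · ·│4
3│♘ · · · · · · ♘│3
2│♙ ♙ · ♙ · ♙ ♙ ♙│2
1│♖ · ♗ · · ♖ ♔ ·│1
  ─────────────────
  a b c d e f g h

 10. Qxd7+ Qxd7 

  a b c d e f g h
  ─────────────────
8│♜ · · · ♚ ♝ · ♜│8
7│♟ ♟ ♟ ♛ ♟ ♞ ♟ ♟│7
6│· · · · · · · ·│6
5│· · · ♟ · · · ·│5
4│· · · ♙ · · · ·│4
3│♘ · · · · · · ♘│3
2│♙ ♙ · ♙ · ♙ ♙ ♙│2
1│♖ · ♗ · · ♖ ♔ ·│1
  ─────────────────
  a b c d e f g h


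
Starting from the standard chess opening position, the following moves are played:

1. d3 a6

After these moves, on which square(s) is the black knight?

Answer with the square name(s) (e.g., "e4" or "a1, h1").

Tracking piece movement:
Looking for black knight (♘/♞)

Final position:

  a b c d e f g h
  ─────────────────
8│♜ ♞ ♝ ♛ ♚ ♝ ♞ ♜│8
7│· ♟ ♟ ♟ ♟ ♟ ♟ ♟│7
6│♟ · · · · · · ·│6
5│· · · · · · · ·│5
4│· · · · · · · ·│4
3│· · · ♙ · · · ·│3
2│♙ ♙ ♙ · ♙ ♙ ♙ ♙│2
1│♖ ♘ ♗ ♕ ♔ ♗ ♘ ♖│1
  ─────────────────
  a b c d e f g h


b8, g8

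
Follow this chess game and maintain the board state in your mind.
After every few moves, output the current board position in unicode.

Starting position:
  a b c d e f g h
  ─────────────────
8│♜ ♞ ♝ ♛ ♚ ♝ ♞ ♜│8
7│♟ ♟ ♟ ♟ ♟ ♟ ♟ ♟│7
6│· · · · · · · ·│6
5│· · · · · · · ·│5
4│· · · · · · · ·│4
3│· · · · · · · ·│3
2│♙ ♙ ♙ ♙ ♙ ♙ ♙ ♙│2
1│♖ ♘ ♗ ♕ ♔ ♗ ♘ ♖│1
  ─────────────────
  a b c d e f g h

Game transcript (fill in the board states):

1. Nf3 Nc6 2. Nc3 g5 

  a b c d e f g h
  ─────────────────
8│♜ · ♝ ♛ ♚ ♝ ♞ ♜│8
7│♟ ♟ ♟ ♟ ♟ ♟ · ♟│7
6│· · ♞ · · · · ·│6
5│· · · · · · ♟ ·│5
4│· · · · · · · ·│4
3│· · ♘ · · ♘ · ·│3
2│♙ ♙ ♙ ♙ ♙ ♙ ♙ ♙│2
1│♖ · ♗ ♕ ♔ ♗ · ♖│1
  ─────────────────
  a b c d e f g h

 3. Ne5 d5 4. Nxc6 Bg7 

  a b c d e f g h
  ─────────────────
8│♜ · ♝ ♛ ♚ · ♞ ♜│8
7│♟ ♟ ♟ · ♟ ♟ ♝ ♟│7
6│· · ♘ · · · · ·│6
5│· · · ♟ · · ♟ ·│5
4│· · · · · · · ·│4
3│· · ♘ · · · · ·│3
2│♙ ♙ ♙ ♙ ♙ ♙ ♙ ♙│2
1│♖ · ♗ ♕ ♔ ♗ · ♖│1
  ─────────────────
  a b c d e f g h

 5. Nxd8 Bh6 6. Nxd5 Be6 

  a b c d e f g h
  ─────────────────
8│♜ · · ♘ ♚ · ♞ ♜│8
7│♟ ♟ ♟ · ♟ ♟ · ♟│7
6│· · · · ♝ · · ♝│6
5│· · · ♘ · · ♟ ·│5
4│· · · · · · · ·│4
3│· · · · · · · ·│3
2│♙ ♙ ♙ ♙ ♙ ♙ ♙ ♙│2
1│♖ · ♗ ♕ ♔ ♗ · ♖│1
  ─────────────────
  a b c d e f g h

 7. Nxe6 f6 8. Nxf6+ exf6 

  a b c d e f g h
  ─────────────────
8│♜ · · · ♚ · ♞ ♜│8
7│♟ ♟ ♟ · · · · ♟│7
6│· · · · ♘ ♟ · ♝│6
5│· · · · · · ♟ ·│5
4│· · · · · · · ·│4
3│· · · · · · · ·│3
2│♙ ♙ ♙ ♙ ♙ ♙ ♙ ♙│2
1│♖ · ♗ ♕ ♔ ♗ · ♖│1
  ─────────────────
  a b c d e f g h



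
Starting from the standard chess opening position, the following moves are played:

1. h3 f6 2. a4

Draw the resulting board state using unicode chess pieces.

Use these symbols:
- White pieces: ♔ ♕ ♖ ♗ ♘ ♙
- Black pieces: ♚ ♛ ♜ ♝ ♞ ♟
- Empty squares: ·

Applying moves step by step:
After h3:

♜ ♞ ♝ ♛ ♚ ♝ ♞ ♜
♟ ♟ ♟ ♟ ♟ ♟ ♟ ♟
· · · · · · · ·
· · · · · · · ·
· · · · · · · ·
· · · · · · · ♙
♙ ♙ ♙ ♙ ♙ ♙ ♙ ·
♖ ♘ ♗ ♕ ♔ ♗ ♘ ♖


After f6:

♜ ♞ ♝ ♛ ♚ ♝ ♞ ♜
♟ ♟ ♟ ♟ ♟ · ♟ ♟
· · · · · ♟ · ·
· · · · · · · ·
· · · · · · · ·
· · · · · · · ♙
♙ ♙ ♙ ♙ ♙ ♙ ♙ ·
♖ ♘ ♗ ♕ ♔ ♗ ♘ ♖


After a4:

♜ ♞ ♝ ♛ ♚ ♝ ♞ ♜
♟ ♟ ♟ ♟ ♟ · ♟ ♟
· · · · · ♟ · ·
· · · · · · · ·
♙ · · · · · · ·
· · · · · · · ♙
· ♙ ♙ ♙ ♙ ♙ ♙ ·
♖ ♘ ♗ ♕ ♔ ♗ ♘ ♖



  a b c d e f g h
  ─────────────────
8│♜ ♞ ♝ ♛ ♚ ♝ ♞ ♜│8
7│♟ ♟ ♟ ♟ ♟ · ♟ ♟│7
6│· · · · · ♟ · ·│6
5│· · · · · · · ·│5
4│♙ · · · · · · ·│4
3│· · · · · · · ♙│3
2│· ♙ ♙ ♙ ♙ ♙ ♙ ·│2
1│♖ ♘ ♗ ♕ ♔ ♗ ♘ ♖│1
  ─────────────────
  a b c d e f g h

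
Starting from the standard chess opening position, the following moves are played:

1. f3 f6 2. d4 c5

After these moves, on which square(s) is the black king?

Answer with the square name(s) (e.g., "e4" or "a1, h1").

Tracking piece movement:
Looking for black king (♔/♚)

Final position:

  a b c d e f g h
  ─────────────────
8│♜ ♞ ♝ ♛ ♚ ♝ ♞ ♜│8
7│♟ ♟ · ♟ ♟ · ♟ ♟│7
6│· · · · · ♟ · ·│6
5│· · ♟ · · · · ·│5
4│· · · ♙ · · · ·│4
3│· · · · · ♙ · ·│3
2│♙ ♙ ♙ · ♙ · ♙ ♙│2
1│♖ ♘ ♗ ♕ ♔ ♗ ♘ ♖│1
  ─────────────────
  a b c d e f g h


e8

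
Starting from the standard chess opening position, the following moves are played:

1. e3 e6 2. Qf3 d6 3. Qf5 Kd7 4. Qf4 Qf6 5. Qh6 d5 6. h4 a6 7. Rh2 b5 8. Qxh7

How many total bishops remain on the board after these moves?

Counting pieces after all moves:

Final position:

  a b c d e f g h
  ─────────────────
8│♜ ♞ ♝ · · ♝ ♞ ♜│8
7│· · ♟ ♚ · ♟ ♟ ♕│7
6│♟ · · · ♟ ♛ · ·│6
5│· ♟ · ♟ · · · ·│5
4│· · · · · · · ♙│4
3│· · · · ♙ · · ·│3
2│♙ ♙ ♙ ♙ · ♙ ♙ ♖│2
1│♖ ♘ ♗ · ♔ ♗ ♘ ·│1
  ─────────────────
  a b c d e f g h


4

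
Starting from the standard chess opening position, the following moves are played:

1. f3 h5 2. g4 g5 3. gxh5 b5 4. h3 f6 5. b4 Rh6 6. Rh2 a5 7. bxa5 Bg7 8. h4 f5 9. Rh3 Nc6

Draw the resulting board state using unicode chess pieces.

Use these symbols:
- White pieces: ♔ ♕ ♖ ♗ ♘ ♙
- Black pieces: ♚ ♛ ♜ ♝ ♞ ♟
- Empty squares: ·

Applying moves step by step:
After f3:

♜ ♞ ♝ ♛ ♚ ♝ ♞ ♜
♟ ♟ ♟ ♟ ♟ ♟ ♟ ♟
· · · · · · · ·
· · · · · · · ·
· · · · · · · ·
· · · · · ♙ · ·
♙ ♙ ♙ ♙ ♙ · ♙ ♙
♖ ♘ ♗ ♕ ♔ ♗ ♘ ♖


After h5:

♜ ♞ ♝ ♛ ♚ ♝ ♞ ♜
♟ ♟ ♟ ♟ ♟ ♟ ♟ ·
· · · · · · · ·
· · · · · · · ♟
· · · · · · · ·
· · · · · ♙ · ·
♙ ♙ ♙ ♙ ♙ · ♙ ♙
♖ ♘ ♗ ♕ ♔ ♗ ♘ ♖


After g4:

♜ ♞ ♝ ♛ ♚ ♝ ♞ ♜
♟ ♟ ♟ ♟ ♟ ♟ ♟ ·
· · · · · · · ·
· · · · · · · ♟
· · · · · · ♙ ·
· · · · · ♙ · ·
♙ ♙ ♙ ♙ ♙ · · ♙
♖ ♘ ♗ ♕ ♔ ♗ ♘ ♖


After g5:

♜ ♞ ♝ ♛ ♚ ♝ ♞ ♜
♟ ♟ ♟ ♟ ♟ ♟ · ·
· · · · · · · ·
· · · · · · ♟ ♟
· · · · · · ♙ ·
· · · · · ♙ · ·
♙ ♙ ♙ ♙ ♙ · · ♙
♖ ♘ ♗ ♕ ♔ ♗ ♘ ♖


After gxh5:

♜ ♞ ♝ ♛ ♚ ♝ ♞ ♜
♟ ♟ ♟ ♟ ♟ ♟ · ·
· · · · · · · ·
· · · · · · ♟ ♙
· · · · · · · ·
· · · · · ♙ · ·
♙ ♙ ♙ ♙ ♙ · · ♙
♖ ♘ ♗ ♕ ♔ ♗ ♘ ♖


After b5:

♜ ♞ ♝ ♛ ♚ ♝ ♞ ♜
♟ · ♟ ♟ ♟ ♟ · ·
· · · · · · · ·
· ♟ · · · · ♟ ♙
· · · · · · · ·
· · · · · ♙ · ·
♙ ♙ ♙ ♙ ♙ · · ♙
♖ ♘ ♗ ♕ ♔ ♗ ♘ ♖


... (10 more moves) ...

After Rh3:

♜ ♞ ♝ ♛ ♚ · ♞ ·
· · ♟ ♟ ♟ · ♝ ·
· · · · · · · ♜
♙ ♟ · · · ♟ ♟ ♙
· · · · · · · ♙
· · · · · ♙ · ♖
♙ · ♙ ♙ ♙ · · ·
♖ ♘ ♗ ♕ ♔ ♗ ♘ ·


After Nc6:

♜ · ♝ ♛ ♚ · ♞ ·
· · ♟ ♟ ♟ · ♝ ·
· · ♞ · · · · ♜
♙ ♟ · · · ♟ ♟ ♙
· · · · · · · ♙
· · · · · ♙ · ♖
♙ · ♙ ♙ ♙ · · ·
♖ ♘ ♗ ♕ ♔ ♗ ♘ ·



  a b c d e f g h
  ─────────────────
8│♜ · ♝ ♛ ♚ · ♞ ·│8
7│· · ♟ ♟ ♟ · ♝ ·│7
6│· · ♞ · · · · ♜│6
5│♙ ♟ · · · ♟ ♟ ♙│5
4│· · · · · · · ♙│4
3│· · · · · ♙ · ♖│3
2│♙ · ♙ ♙ ♙ · · ·│2
1│♖ ♘ ♗ ♕ ♔ ♗ ♘ ·│1
  ─────────────────
  a b c d e f g h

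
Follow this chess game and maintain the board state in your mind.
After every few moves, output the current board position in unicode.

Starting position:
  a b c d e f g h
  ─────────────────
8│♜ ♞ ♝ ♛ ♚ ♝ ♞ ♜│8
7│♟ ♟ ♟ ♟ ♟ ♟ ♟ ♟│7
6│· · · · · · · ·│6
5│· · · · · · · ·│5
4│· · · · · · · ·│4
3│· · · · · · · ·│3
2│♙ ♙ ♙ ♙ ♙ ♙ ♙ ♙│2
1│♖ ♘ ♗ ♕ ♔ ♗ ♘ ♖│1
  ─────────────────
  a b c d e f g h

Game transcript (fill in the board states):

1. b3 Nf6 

  a b c d e f g h
  ─────────────────
8│♜ ♞ ♝ ♛ ♚ ♝ · ♜│8
7│♟ ♟ ♟ ♟ ♟ ♟ ♟ ♟│7
6│· · · · · ♞ · ·│6
5│· · · · · · · ·│5
4│· · · · · · · ·│4
3│· ♙ · · · · · ·│3
2│♙ · ♙ ♙ ♙ ♙ ♙ ♙│2
1│♖ ♘ ♗ ♕ ♔ ♗ ♘ ♖│1
  ─────────────────
  a b c d e f g h

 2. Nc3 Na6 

  a b c d e f g h
  ─────────────────
8│♜ · ♝ ♛ ♚ ♝ · ♜│8
7│♟ ♟ ♟ ♟ ♟ ♟ ♟ ♟│7
6│♞ · · · · ♞ · ·│6
5│· · · · · · · ·│5
4│· · · · · · · ·│4
3│· ♙ ♘ · · · · ·│3
2│♙ · ♙ ♙ ♙ ♙ ♙ ♙│2
1│♖ · ♗ ♕ ♔ ♗ ♘ ♖│1
  ─────────────────
  a b c d e f g h

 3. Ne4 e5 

  a b c d e f g h
  ─────────────────
8│♜ · ♝ ♛ ♚ ♝ · ♜│8
7│♟ ♟ ♟ ♟ · ♟ ♟ ♟│7
6│♞ · · · · ♞ · ·│6
5│· · · · ♟ · · ·│5
4│· · · · ♘ · · ·│4
3│· ♙ · · · · · ·│3
2│♙ · ♙ ♙ ♙ ♙ ♙ ♙│2
1│♖ · ♗ ♕ ♔ ♗ ♘ ♖│1
  ─────────────────
  a b c d e f g h

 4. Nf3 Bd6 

  a b c d e f g h
  ─────────────────
8│♜ · ♝ ♛ ♚ · · ♜│8
7│♟ ♟ ♟ ♟ · ♟ ♟ ♟│7
6│♞ · · ♝ · ♞ · ·│6
5│· · · · ♟ · · ·│5
4│· · · · ♘ · · ·│4
3│· ♙ · · · ♘ · ·│3
2│♙ · ♙ ♙ ♙ ♙ ♙ ♙│2
1│♖ · ♗ ♕ ♔ ♗ · ♖│1
  ─────────────────
  a b c d e f g h



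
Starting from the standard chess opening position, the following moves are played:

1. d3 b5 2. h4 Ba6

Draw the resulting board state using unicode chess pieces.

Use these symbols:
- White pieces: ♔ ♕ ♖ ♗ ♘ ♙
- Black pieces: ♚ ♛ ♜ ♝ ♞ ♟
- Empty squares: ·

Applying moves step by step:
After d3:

♜ ♞ ♝ ♛ ♚ ♝ ♞ ♜
♟ ♟ ♟ ♟ ♟ ♟ ♟ ♟
· · · · · · · ·
· · · · · · · ·
· · · · · · · ·
· · · ♙ · · · ·
♙ ♙ ♙ · ♙ ♙ ♙ ♙
♖ ♘ ♗ ♕ ♔ ♗ ♘ ♖


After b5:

♜ ♞ ♝ ♛ ♚ ♝ ♞ ♜
♟ · ♟ ♟ ♟ ♟ ♟ ♟
· · · · · · · ·
· ♟ · · · · · ·
· · · · · · · ·
· · · ♙ · · · ·
♙ ♙ ♙ · ♙ ♙ ♙ ♙
♖ ♘ ♗ ♕ ♔ ♗ ♘ ♖


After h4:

♜ ♞ ♝ ♛ ♚ ♝ ♞ ♜
♟ · ♟ ♟ ♟ ♟ ♟ ♟
· · · · · · · ·
· ♟ · · · · · ·
· · · · · · · ♙
· · · ♙ · · · ·
♙ ♙ ♙ · ♙ ♙ ♙ ·
♖ ♘ ♗ ♕ ♔ ♗ ♘ ♖


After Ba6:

♜ ♞ · ♛ ♚ ♝ ♞ ♜
♟ · ♟ ♟ ♟ ♟ ♟ ♟
♝ · · · · · · ·
· ♟ · · · · · ·
· · · · · · · ♙
· · · ♙ · · · ·
♙ ♙ ♙ · ♙ ♙ ♙ ·
♖ ♘ ♗ ♕ ♔ ♗ ♘ ♖



  a b c d e f g h
  ─────────────────
8│♜ ♞ · ♛ ♚ ♝ ♞ ♜│8
7│♟ · ♟ ♟ ♟ ♟ ♟ ♟│7
6│♝ · · · · · · ·│6
5│· ♟ · · · · · ·│5
4│· · · · · · · ♙│4
3│· · · ♙ · · · ·│3
2│♙ ♙ ♙ · ♙ ♙ ♙ ·│2
1│♖ ♘ ♗ ♕ ♔ ♗ ♘ ♖│1
  ─────────────────
  a b c d e f g h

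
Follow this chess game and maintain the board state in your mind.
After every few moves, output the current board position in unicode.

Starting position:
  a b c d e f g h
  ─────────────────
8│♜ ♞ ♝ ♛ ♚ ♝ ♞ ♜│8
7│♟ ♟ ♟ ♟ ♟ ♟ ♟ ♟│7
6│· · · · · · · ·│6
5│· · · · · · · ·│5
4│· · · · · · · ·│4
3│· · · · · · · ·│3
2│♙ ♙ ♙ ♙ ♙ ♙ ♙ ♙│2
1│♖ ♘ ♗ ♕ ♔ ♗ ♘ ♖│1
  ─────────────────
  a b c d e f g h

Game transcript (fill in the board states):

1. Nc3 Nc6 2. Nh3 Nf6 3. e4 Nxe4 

  a b c d e f g h
  ─────────────────
8│♜ · ♝ ♛ ♚ ♝ · ♜│8
7│♟ ♟ ♟ ♟ ♟ ♟ ♟ ♟│7
6│· · ♞ · · · · ·│6
5│· · · · · · · ·│5
4│· · · · ♞ · · ·│4
3│· · ♘ · · · · ♘│3
2│♙ ♙ ♙ ♙ · ♙ ♙ ♙│2
1│♖ · ♗ ♕ ♔ ♗ · ♖│1
  ─────────────────
  a b c d e f g h

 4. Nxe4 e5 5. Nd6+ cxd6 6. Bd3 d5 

  a b c d e f g h
  ─────────────────
8│♜ · ♝ ♛ ♚ ♝ · ♜│8
7│♟ ♟ · ♟ · ♟ ♟ ♟│7
6│· · ♞ · · · · ·│6
5│· · · ♟ ♟ · · ·│5
4│· · · · · · · ·│4
3│· · · ♗ · · · ♘│3
2│♙ ♙ ♙ ♙ · ♙ ♙ ♙│2
1│♖ · ♗ ♕ ♔ · · ♖│1
  ─────────────────
  a b c d e f g h

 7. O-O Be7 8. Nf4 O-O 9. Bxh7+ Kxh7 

  a b c d e f g h
  ─────────────────
8│♜ · ♝ ♛ · ♜ · ·│8
7│♟ ♟ · ♟ ♝ ♟ ♟ ♚│7
6│· · ♞ · · · · ·│6
5│· · · ♟ ♟ · · ·│5
4│· · · · · ♘ · ·│4
3│· · · · · · · ·│3
2│♙ ♙ ♙ ♙ · ♙ ♙ ♙│2
1│♖ · ♗ ♕ · ♖ ♔ ·│1
  ─────────────────
  a b c d e f g h

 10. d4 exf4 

  a b c d e f g h
  ─────────────────
8│♜ · ♝ ♛ · ♜ · ·│8
7│♟ ♟ · ♟ ♝ ♟ ♟ ♚│7
6│· · ♞ · · · · ·│6
5│· · · ♟ · · · ·│5
4│· · · ♙ · ♟ · ·│4
3│· · · · · · · ·│3
2│♙ ♙ ♙ · · ♙ ♙ ♙│2
1│♖ · ♗ ♕ · ♖ ♔ ·│1
  ─────────────────
  a b c d e f g h


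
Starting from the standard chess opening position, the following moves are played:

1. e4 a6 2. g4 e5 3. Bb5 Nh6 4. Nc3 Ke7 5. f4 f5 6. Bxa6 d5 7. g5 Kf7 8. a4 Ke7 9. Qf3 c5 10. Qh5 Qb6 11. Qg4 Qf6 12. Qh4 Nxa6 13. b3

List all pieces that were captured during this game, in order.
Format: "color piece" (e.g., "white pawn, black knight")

Tracking captures:
  Bxa6: captured black pawn
  Nxa6: captured white bishop

black pawn, white bishop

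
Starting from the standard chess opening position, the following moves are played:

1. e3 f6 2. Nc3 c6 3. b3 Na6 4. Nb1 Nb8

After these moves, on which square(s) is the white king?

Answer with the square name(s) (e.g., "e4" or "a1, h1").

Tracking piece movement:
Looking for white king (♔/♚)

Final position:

  a b c d e f g h
  ─────────────────
8│♜ ♞ ♝ ♛ ♚ ♝ ♞ ♜│8
7│♟ ♟ · ♟ ♟ · ♟ ♟│7
6│· · ♟ · · ♟ · ·│6
5│· · · · · · · ·│5
4│· · · · · · · ·│4
3│· ♙ · · ♙ · · ·│3
2│♙ · ♙ ♙ · ♙ ♙ ♙│2
1│♖ ♘ ♗ ♕ ♔ ♗ ♘ ♖│1
  ─────────────────
  a b c d e f g h


e1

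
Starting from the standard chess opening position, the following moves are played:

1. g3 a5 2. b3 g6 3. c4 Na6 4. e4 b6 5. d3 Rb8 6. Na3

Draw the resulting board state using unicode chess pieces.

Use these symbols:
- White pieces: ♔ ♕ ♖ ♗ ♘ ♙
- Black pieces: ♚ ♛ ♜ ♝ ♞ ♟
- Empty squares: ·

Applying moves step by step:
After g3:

♜ ♞ ♝ ♛ ♚ ♝ ♞ ♜
♟ ♟ ♟ ♟ ♟ ♟ ♟ ♟
· · · · · · · ·
· · · · · · · ·
· · · · · · · ·
· · · · · · ♙ ·
♙ ♙ ♙ ♙ ♙ ♙ · ♙
♖ ♘ ♗ ♕ ♔ ♗ ♘ ♖


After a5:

♜ ♞ ♝ ♛ ♚ ♝ ♞ ♜
· ♟ ♟ ♟ ♟ ♟ ♟ ♟
· · · · · · · ·
♟ · · · · · · ·
· · · · · · · ·
· · · · · · ♙ ·
♙ ♙ ♙ ♙ ♙ ♙ · ♙
♖ ♘ ♗ ♕ ♔ ♗ ♘ ♖


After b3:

♜ ♞ ♝ ♛ ♚ ♝ ♞ ♜
· ♟ ♟ ♟ ♟ ♟ ♟ ♟
· · · · · · · ·
♟ · · · · · · ·
· · · · · · · ·
· ♙ · · · · ♙ ·
♙ · ♙ ♙ ♙ ♙ · ♙
♖ ♘ ♗ ♕ ♔ ♗ ♘ ♖


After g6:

♜ ♞ ♝ ♛ ♚ ♝ ♞ ♜
· ♟ ♟ ♟ ♟ ♟ · ♟
· · · · · · ♟ ·
♟ · · · · · · ·
· · · · · · · ·
· ♙ · · · · ♙ ·
♙ · ♙ ♙ ♙ ♙ · ♙
♖ ♘ ♗ ♕ ♔ ♗ ♘ ♖


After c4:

♜ ♞ ♝ ♛ ♚ ♝ ♞ ♜
· ♟ ♟ ♟ ♟ ♟ · ♟
· · · · · · ♟ ·
♟ · · · · · · ·
· · ♙ · · · · ·
· ♙ · · · · ♙ ·
♙ · · ♙ ♙ ♙ · ♙
♖ ♘ ♗ ♕ ♔ ♗ ♘ ♖


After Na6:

♜ · ♝ ♛ ♚ ♝ ♞ ♜
· ♟ ♟ ♟ ♟ ♟ · ♟
♞ · · · · · ♟ ·
♟ · · · · · · ·
· · ♙ · · · · ·
· ♙ · · · · ♙ ·
♙ · · ♙ ♙ ♙ · ♙
♖ ♘ ♗ ♕ ♔ ♗ ♘ ♖


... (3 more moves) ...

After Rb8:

· ♜ ♝ ♛ ♚ ♝ ♞ ♜
· · ♟ ♟ ♟ ♟ · ♟
♞ ♟ · · · · ♟ ·
♟ · · · · · · ·
· · ♙ · ♙ · · ·
· ♙ · ♙ · · ♙ ·
♙ · · · · ♙ · ♙
♖ ♘ ♗ ♕ ♔ ♗ ♘ ♖


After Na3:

· ♜ ♝ ♛ ♚ ♝ ♞ ♜
· · ♟ ♟ ♟ ♟ · ♟
♞ ♟ · · · · ♟ ·
♟ · · · · · · ·
· · ♙ · ♙ · · ·
♘ ♙ · ♙ · · ♙ ·
♙ · · · · ♙ · ♙
♖ · ♗ ♕ ♔ ♗ ♘ ♖



  a b c d e f g h
  ─────────────────
8│· ♜ ♝ ♛ ♚ ♝ ♞ ♜│8
7│· · ♟ ♟ ♟ ♟ · ♟│7
6│♞ ♟ · · · · ♟ ·│6
5│♟ · · · · · · ·│5
4│· · ♙ · ♙ · · ·│4
3│♘ ♙ · ♙ · · ♙ ·│3
2│♙ · · · · ♙ · ♙│2
1│♖ · ♗ ♕ ♔ ♗ ♘ ♖│1
  ─────────────────
  a b c d e f g h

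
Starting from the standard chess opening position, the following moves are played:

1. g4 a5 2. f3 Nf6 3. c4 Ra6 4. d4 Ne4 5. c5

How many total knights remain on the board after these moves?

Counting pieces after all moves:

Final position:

  a b c d e f g h
  ─────────────────
8│· ♞ ♝ ♛ ♚ ♝ · ♜│8
7│· ♟ ♟ ♟ ♟ ♟ ♟ ♟│7
6│♜ · · · · · · ·│6
5│♟ · ♙ · · · · ·│5
4│· · · ♙ ♞ · ♙ ·│4
3│· · · · · ♙ · ·│3
2│♙ ♙ · · ♙ · · ♙│2
1│♖ ♘ ♗ ♕ ♔ ♗ ♘ ♖│1
  ─────────────────
  a b c d e f g h


4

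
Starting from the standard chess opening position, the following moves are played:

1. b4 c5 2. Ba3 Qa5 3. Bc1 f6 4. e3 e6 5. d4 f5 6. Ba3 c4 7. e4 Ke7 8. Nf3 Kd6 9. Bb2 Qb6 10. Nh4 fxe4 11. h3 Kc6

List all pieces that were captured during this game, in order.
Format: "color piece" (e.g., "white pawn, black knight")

Tracking captures:
  fxe4: captured white pawn

white pawn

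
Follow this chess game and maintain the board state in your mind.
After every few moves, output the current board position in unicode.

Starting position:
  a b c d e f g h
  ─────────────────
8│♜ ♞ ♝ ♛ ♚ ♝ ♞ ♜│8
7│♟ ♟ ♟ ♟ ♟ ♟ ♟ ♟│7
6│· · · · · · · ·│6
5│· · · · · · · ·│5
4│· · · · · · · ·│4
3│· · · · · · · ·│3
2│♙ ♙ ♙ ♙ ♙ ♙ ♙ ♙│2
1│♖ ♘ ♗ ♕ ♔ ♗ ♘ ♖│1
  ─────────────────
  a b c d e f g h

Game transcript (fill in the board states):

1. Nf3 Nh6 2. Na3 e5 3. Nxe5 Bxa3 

  a b c d e f g h
  ─────────────────
8│♜ ♞ ♝ ♛ ♚ · · ♜│8
7│♟ ♟ ♟ ♟ · ♟ ♟ ♟│7
6│· · · · · · · ♞│6
5│· · · · ♘ · · ·│5
4│· · · · · · · ·│4
3│♝ · · · · · · ·│3
2│♙ ♙ ♙ ♙ ♙ ♙ ♙ ♙│2
1│♖ · ♗ ♕ ♔ ♗ · ♖│1
  ─────────────────
  a b c d e f g h

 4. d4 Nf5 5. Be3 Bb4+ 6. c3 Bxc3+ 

  a b c d e f g h
  ─────────────────
8│♜ ♞ ♝ ♛ ♚ · · ♜│8
7│♟ ♟ ♟ ♟ · ♟ ♟ ♟│7
6│· · · · · · · ·│6
5│· · · · ♘ ♞ · ·│5
4│· · · ♙ · · · ·│4
3│· · ♝ · ♗ · · ·│3
2│♙ ♙ · · ♙ ♙ ♙ ♙│2
1│♖ · · ♕ ♔ ♗ · ♖│1
  ─────────────────
  a b c d e f g h

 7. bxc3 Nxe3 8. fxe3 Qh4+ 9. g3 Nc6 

  a b c d e f g h
  ─────────────────
8│♜ · ♝ · ♚ · · ♜│8
7│♟ ♟ ♟ ♟ · ♟ ♟ ♟│7
6│· · ♞ · · · · ·│6
5│· · · · ♘ · · ·│5
4│· · · ♙ · · · ♛│4
3│· · ♙ · ♙ · ♙ ·│3
2│♙ · · · ♙ · · ♙│2
1│♖ · · ♕ ♔ ♗ · ♖│1
  ─────────────────
  a b c d e f g h

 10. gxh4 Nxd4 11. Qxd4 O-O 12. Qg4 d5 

  a b c d e f g h
  ─────────────────
8│♜ · ♝ · · ♜ ♚ ·│8
7│♟ ♟ ♟ · · ♟ ♟ ♟│7
6│· · · · · · · ·│6
5│· · · ♟ ♘ · · ·│5
4│· · · · · · ♕ ♙│4
3│· · ♙ · ♙ · · ·│3
2│♙ · · · ♙ · · ♙│2
1│♖ · · · ♔ ♗ · ♖│1
  ─────────────────
  a b c d e f g h

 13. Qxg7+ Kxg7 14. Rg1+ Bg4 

  a b c d e f g h
  ─────────────────
8│♜ · · · · ♜ · ·│8
7│♟ ♟ ♟ · · ♟ ♚ ♟│7
6│· · · · · · · ·│6
5│· · · ♟ ♘ · · ·│5
4│· · · · · · ♝ ♙│4
3│· · ♙ · ♙ · · ·│3
2│♙ · · · ♙ · · ♙│2
1│♖ · · · ♔ ♗ ♖ ·│1
  ─────────────────
  a b c d e f g h


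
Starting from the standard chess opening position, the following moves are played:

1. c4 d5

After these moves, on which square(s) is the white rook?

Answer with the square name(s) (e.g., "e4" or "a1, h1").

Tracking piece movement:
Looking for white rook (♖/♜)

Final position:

  a b c d e f g h
  ─────────────────
8│♜ ♞ ♝ ♛ ♚ ♝ ♞ ♜│8
7│♟ ♟ ♟ · ♟ ♟ ♟ ♟│7
6│· · · · · · · ·│6
5│· · · ♟ · · · ·│5
4│· · ♙ · · · · ·│4
3│· · · · · · · ·│3
2│♙ ♙ · ♙ ♙ ♙ ♙ ♙│2
1│♖ ♘ ♗ ♕ ♔ ♗ ♘ ♖│1
  ─────────────────
  a b c d e f g h


a1, h1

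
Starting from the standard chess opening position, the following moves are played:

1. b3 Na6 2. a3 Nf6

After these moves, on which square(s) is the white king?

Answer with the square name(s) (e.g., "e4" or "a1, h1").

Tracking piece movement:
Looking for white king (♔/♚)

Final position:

  a b c d e f g h
  ─────────────────
8│♜ · ♝ ♛ ♚ ♝ · ♜│8
7│♟ ♟ ♟ ♟ ♟ ♟ ♟ ♟│7
6│♞ · · · · ♞ · ·│6
5│· · · · · · · ·│5
4│· · · · · · · ·│4
3│♙ ♙ · · · · · ·│3
2│· · ♙ ♙ ♙ ♙ ♙ ♙│2
1│♖ ♘ ♗ ♕ ♔ ♗ ♘ ♖│1
  ─────────────────
  a b c d e f g h


e1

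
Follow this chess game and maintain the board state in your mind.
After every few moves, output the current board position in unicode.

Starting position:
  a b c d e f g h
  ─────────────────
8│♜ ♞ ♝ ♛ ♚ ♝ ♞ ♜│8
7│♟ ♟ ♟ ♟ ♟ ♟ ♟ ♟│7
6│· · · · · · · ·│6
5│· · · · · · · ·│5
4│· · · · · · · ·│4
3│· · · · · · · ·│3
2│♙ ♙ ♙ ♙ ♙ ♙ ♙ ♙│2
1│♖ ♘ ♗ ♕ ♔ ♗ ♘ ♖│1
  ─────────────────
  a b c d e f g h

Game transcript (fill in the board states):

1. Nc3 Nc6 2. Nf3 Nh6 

  a b c d e f g h
  ─────────────────
8│♜ · ♝ ♛ ♚ ♝ · ♜│8
7│♟ ♟ ♟ ♟ ♟ ♟ ♟ ♟│7
6│· · ♞ · · · · ♞│6
5│· · · · · · · ·│5
4│· · · · · · · ·│4
3│· · ♘ · · ♘ · ·│3
2│♙ ♙ ♙ ♙ ♙ ♙ ♙ ♙│2
1│♖ · ♗ ♕ ♔ ♗ · ♖│1
  ─────────────────
  a b c d e f g h

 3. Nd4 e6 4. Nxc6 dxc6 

  a b c d e f g h
  ─────────────────
8│♜ · ♝ ♛ ♚ ♝ · ♜│8
7│♟ ♟ ♟ · · ♟ ♟ ♟│7
6│· · ♟ · ♟ · · ♞│6
5│· · · · · · · ·│5
4│· · · · · · · ·│4
3│· · ♘ · · · · ·│3
2│♙ ♙ ♙ ♙ ♙ ♙ ♙ ♙│2
1│♖ · ♗ ♕ ♔ ♗ · ♖│1
  ─────────────────
  a b c d e f g h

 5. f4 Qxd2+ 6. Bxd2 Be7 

  a b c d e f g h
  ─────────────────
8│♜ · ♝ · ♚ · · ♜│8
7│♟ ♟ ♟ · ♝ ♟ ♟ ♟│7
6│· · ♟ · ♟ · · ♞│6
5│· · · · · · · ·│5
4│· · · · · ♙ · ·│4
3│· · ♘ · · · · ·│3
2│♙ ♙ ♙ ♗ ♙ · ♙ ♙│2
1│♖ · · ♕ ♔ ♗ · ♖│1
  ─────────────────
  a b c d e f g h

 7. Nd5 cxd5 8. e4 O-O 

  a b c d e f g h
  ─────────────────
8│♜ · ♝ · · ♜ ♚ ·│8
7│♟ ♟ ♟ · ♝ ♟ ♟ ♟│7
6│· · · · ♟ · · ♞│6
5│· · · ♟ · · · ·│5
4│· · · · ♙ ♙ · ·│4
3│· · · · · · · ·│3
2│♙ ♙ ♙ ♗ · · ♙ ♙│2
1│♖ · · ♕ ♔ ♗ · ♖│1
  ─────────────────
  a b c d e f g h

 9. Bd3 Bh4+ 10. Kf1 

  a b c d e f g h
  ─────────────────
8│♜ · ♝ · · ♜ ♚ ·│8
7│♟ ♟ ♟ · · ♟ ♟ ♟│7
6│· · · · ♟ · · ♞│6
5│· · · ♟ · · · ·│5
4│· · · · ♙ ♙ · ♝│4
3│· · · ♗ · · · ·│3
2│♙ ♙ ♙ ♗ · · ♙ ♙│2
1│♖ · · ♕ · ♔ · ♖│1
  ─────────────────
  a b c d e f g h


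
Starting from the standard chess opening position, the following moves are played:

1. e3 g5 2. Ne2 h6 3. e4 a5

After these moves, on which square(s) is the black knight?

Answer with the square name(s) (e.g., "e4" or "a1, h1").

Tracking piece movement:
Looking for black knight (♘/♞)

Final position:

  a b c d e f g h
  ─────────────────
8│♜ ♞ ♝ ♛ ♚ ♝ ♞ ♜│8
7│· ♟ ♟ ♟ ♟ ♟ · ·│7
6│· · · · · · · ♟│6
5│♟ · · · · · ♟ ·│5
4│· · · · ♙ · · ·│4
3│· · · · · · · ·│3
2│♙ ♙ ♙ ♙ ♘ ♙ ♙ ♙│2
1│♖ ♘ ♗ ♕ ♔ ♗ · ♖│1
  ─────────────────
  a b c d e f g h


b8, g8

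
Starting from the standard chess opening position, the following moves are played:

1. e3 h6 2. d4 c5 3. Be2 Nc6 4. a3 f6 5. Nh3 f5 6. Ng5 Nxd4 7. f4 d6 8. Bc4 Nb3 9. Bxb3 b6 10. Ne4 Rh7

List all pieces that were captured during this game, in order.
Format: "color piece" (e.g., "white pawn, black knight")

Tracking captures:
  Nxd4: captured white pawn
  Bxb3: captured black knight

white pawn, black knight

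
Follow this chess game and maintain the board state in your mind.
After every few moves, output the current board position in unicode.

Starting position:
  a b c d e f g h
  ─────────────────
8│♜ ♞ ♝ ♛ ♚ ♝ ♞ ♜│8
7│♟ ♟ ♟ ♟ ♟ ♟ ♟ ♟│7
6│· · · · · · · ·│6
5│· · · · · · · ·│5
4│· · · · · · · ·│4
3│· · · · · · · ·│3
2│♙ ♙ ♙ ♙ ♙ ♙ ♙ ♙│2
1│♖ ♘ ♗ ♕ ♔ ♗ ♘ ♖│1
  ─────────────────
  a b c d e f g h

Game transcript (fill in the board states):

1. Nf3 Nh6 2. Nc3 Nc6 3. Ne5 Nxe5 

  a b c d e f g h
  ─────────────────
8│♜ · ♝ ♛ ♚ ♝ · ♜│8
7│♟ ♟ ♟ ♟ ♟ ♟ ♟ ♟│7
6│· · · · · · · ♞│6
5│· · · · ♞ · · ·│5
4│· · · · · · · ·│4
3│· · ♘ · · · · ·│3
2│♙ ♙ ♙ ♙ ♙ ♙ ♙ ♙│2
1│♖ · ♗ ♕ ♔ ♗ · ♖│1
  ─────────────────
  a b c d e f g h

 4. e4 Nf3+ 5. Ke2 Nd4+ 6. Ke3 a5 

  a b c d e f g h
  ─────────────────
8│♜ · ♝ ♛ ♚ ♝ · ♜│8
7│· ♟ ♟ ♟ ♟ ♟ ♟ ♟│7
6│· · · · · · · ♞│6
5│♟ · · · · · · ·│5
4│· · · ♞ ♙ · · ·│4
3│· · ♘ · ♔ · · ·│3
2│♙ ♙ ♙ ♙ · ♙ ♙ ♙│2
1│♖ · ♗ ♕ · ♗ · ♖│1
  ─────────────────
  a b c d e f g h

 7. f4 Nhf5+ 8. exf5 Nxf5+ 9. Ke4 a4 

  a b c d e f g h
  ─────────────────
8│♜ · ♝ ♛ ♚ ♝ · ♜│8
7│· ♟ ♟ ♟ ♟ ♟ ♟ ♟│7
6│· · · · · · · ·│6
5│· · · · · ♞ · ·│5
4│♟ · · · ♔ ♙ · ·│4
3│· · ♘ · · · · ·│3
2│♙ ♙ ♙ ♙ · · ♙ ♙│2
1│♖ · ♗ ♕ · ♗ · ♖│1
  ─────────────────
  a b c d e f g h

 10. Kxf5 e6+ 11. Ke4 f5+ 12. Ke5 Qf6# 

  a b c d e f g h
  ─────────────────
8│♜ · ♝ · ♚ ♝ · ♜│8
7│· ♟ ♟ ♟ · · ♟ ♟│7
6│· · · · ♟ ♛ · ·│6
5│· · · · ♔ ♟ · ·│5
4│♟ · · · · ♙ · ·│4
3│· · ♘ · · · · ·│3
2│♙ ♙ ♙ ♙ · · ♙ ♙│2
1│♖ · ♗ ♕ · ♗ · ♖│1
  ─────────────────
  a b c d e f g h



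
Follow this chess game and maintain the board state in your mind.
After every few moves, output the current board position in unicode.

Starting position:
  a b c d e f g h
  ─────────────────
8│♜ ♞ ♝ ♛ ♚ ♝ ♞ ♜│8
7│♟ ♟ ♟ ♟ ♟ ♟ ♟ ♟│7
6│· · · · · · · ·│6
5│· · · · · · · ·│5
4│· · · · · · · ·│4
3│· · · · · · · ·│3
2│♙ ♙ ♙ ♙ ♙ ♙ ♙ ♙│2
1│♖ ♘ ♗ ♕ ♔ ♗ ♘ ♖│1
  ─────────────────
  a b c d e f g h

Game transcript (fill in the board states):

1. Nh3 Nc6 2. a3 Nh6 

  a b c d e f g h
  ─────────────────
8│♜ · ♝ ♛ ♚ ♝ · ♜│8
7│♟ ♟ ♟ ♟ ♟ ♟ ♟ ♟│7
6│· · ♞ · · · · ♞│6
5│· · · · · · · ·│5
4│· · · · · · · ·│4
3│♙ · · · · · · ♘│3
2│· ♙ ♙ ♙ ♙ ♙ ♙ ♙│2
1│♖ ♘ ♗ ♕ ♔ ♗ · ♖│1
  ─────────────────
  a b c d e f g h

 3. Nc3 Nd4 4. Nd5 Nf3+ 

  a b c d e f g h
  ─────────────────
8│♜ · ♝ ♛ ♚ ♝ · ♜│8
7│♟ ♟ ♟ ♟ ♟ ♟ ♟ ♟│7
6│· · · · · · · ♞│6
5│· · · ♘ · · · ·│5
4│· · · · · · · ·│4
3│♙ · · · · ♞ · ♘│3
2│· ♙ ♙ ♙ ♙ ♙ ♙ ♙│2
1│♖ · ♗ ♕ ♔ ♗ · ♖│1
  ─────────────────
  a b c d e f g h

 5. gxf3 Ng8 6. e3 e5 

  a b c d e f g h
  ─────────────────
8│♜ · ♝ ♛ ♚ ♝ ♞ ♜│8
7│♟ ♟ ♟ ♟ · ♟ ♟ ♟│7
6│· · · · · · · ·│6
5│· · · ♘ ♟ · · ·│5
4│· · · · · · · ·│4
3│♙ · · · ♙ ♙ · ♘│3
2│· ♙ ♙ ♙ · ♙ · ♙│2
1│♖ · ♗ ♕ ♔ ♗ · ♖│1
  ─────────────────
  a b c d e f g h

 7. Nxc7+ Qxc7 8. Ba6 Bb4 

  a b c d e f g h
  ─────────────────
8│♜ · ♝ · ♚ · ♞ ♜│8
7│♟ ♟ ♛ ♟ · ♟ ♟ ♟│7
6│♗ · · · · · · ·│6
5│· · · · ♟ · · ·│5
4│· ♝ · · · · · ·│4
3│♙ · · · ♙ ♙ · ♘│3
2│· ♙ ♙ ♙ · ♙ · ♙│2
1│♖ · ♗ ♕ ♔ · · ♖│1
  ─────────────────
  a b c d e f g h

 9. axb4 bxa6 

  a b c d e f g h
  ─────────────────
8│♜ · ♝ · ♚ · ♞ ♜│8
7│♟ · ♛ ♟ · ♟ ♟ ♟│7
6│♟ · · · · · · ·│6
5│· · · · ♟ · · ·│5
4│· ♙ · · · · · ·│4
3│· · · · ♙ ♙ · ♘│3
2│· ♙ ♙ ♙ · ♙ · ♙│2
1│♖ · ♗ ♕ ♔ · · ♖│1
  ─────────────────
  a b c d e f g h


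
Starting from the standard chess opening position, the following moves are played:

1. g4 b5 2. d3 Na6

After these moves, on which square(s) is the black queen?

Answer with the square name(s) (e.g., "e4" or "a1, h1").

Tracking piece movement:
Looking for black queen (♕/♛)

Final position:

  a b c d e f g h
  ─────────────────
8│♜ · ♝ ♛ ♚ ♝ ♞ ♜│8
7│♟ · ♟ ♟ ♟ ♟ ♟ ♟│7
6│♞ · · · · · · ·│6
5│· ♟ · · · · · ·│5
4│· · · · · · ♙ ·│4
3│· · · ♙ · · · ·│3
2│♙ ♙ ♙ · ♙ ♙ · ♙│2
1│♖ ♘ ♗ ♕ ♔ ♗ ♘ ♖│1
  ─────────────────
  a b c d e f g h


d8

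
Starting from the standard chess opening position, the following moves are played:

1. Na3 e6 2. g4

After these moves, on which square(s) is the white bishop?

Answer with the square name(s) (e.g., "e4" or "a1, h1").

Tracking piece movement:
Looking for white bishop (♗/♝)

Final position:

  a b c d e f g h
  ─────────────────
8│♜ ♞ ♝ ♛ ♚ ♝ ♞ ♜│8
7│♟ ♟ ♟ ♟ · ♟ ♟ ♟│7
6│· · · · ♟ · · ·│6
5│· · · · · · · ·│5
4│· · · · · · ♙ ·│4
3│♘ · · · · · · ·│3
2│♙ ♙ ♙ ♙ ♙ ♙ · ♙│2
1│♖ · ♗ ♕ ♔ ♗ ♘ ♖│1
  ─────────────────
  a b c d e f g h


c1, f1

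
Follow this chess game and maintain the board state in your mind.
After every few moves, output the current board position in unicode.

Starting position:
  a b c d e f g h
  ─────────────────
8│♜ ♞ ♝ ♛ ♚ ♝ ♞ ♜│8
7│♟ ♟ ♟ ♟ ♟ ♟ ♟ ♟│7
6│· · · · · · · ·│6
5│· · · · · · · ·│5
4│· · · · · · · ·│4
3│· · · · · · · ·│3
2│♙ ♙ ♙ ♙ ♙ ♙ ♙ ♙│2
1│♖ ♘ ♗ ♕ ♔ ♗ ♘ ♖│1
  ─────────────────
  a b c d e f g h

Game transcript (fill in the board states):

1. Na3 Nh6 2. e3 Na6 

  a b c d e f g h
  ─────────────────
8│♜ · ♝ ♛ ♚ ♝ · ♜│8
7│♟ ♟ ♟ ♟ ♟ ♟ ♟ ♟│7
6│♞ · · · · · · ♞│6
5│· · · · · · · ·│5
4│· · · · · · · ·│4
3│♘ · · · ♙ · · ·│3
2│♙ ♙ ♙ ♙ · ♙ ♙ ♙│2
1│♖ · ♗ ♕ ♔ ♗ ♘ ♖│1
  ─────────────────
  a b c d e f g h

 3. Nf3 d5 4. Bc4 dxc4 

  a b c d e f g h
  ─────────────────
8│♜ · ♝ ♛ ♚ ♝ · ♜│8
7│♟ ♟ ♟ · ♟ ♟ ♟ ♟│7
6│♞ · · · · · · ♞│6
5│· · · · · · · ·│5
4│· · ♟ · · · · ·│4
3│♘ · · · ♙ ♘ · ·│3
2│♙ ♙ ♙ ♙ · ♙ ♙ ♙│2
1│♖ · ♗ ♕ ♔ · · ♖│1
  ─────────────────
  a b c d e f g h

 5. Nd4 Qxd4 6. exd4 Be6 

  a b c d e f g h
  ─────────────────
8│♜ · · · ♚ ♝ · ♜│8
7│♟ ♟ ♟ · ♟ ♟ ♟ ♟│7
6│♞ · · · ♝ · · ♞│6
5│· · · · · · · ·│5
4│· · ♟ ♙ · · · ·│4
3│♘ · · · · · · ·│3
2│♙ ♙ ♙ ♙ · ♙ ♙ ♙│2
1│♖ · ♗ ♕ ♔ · · ♖│1
  ─────────────────
  a b c d e f g h

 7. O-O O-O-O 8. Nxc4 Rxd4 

  a b c d e f g h
  ─────────────────
8│· · ♚ · · ♝ · ♜│8
7│♟ ♟ ♟ · ♟ ♟ ♟ ♟│7
6│♞ · · · ♝ · · ♞│6
5│· · · · · · · ·│5
4│· · ♘ ♜ · · · ·│4
3│· · · · · · · ·│3
2│♙ ♙ ♙ ♙ · ♙ ♙ ♙│2
1│♖ · ♗ ♕ · ♖ ♔ ·│1
  ─────────────────
  a b c d e f g h

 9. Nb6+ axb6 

  a b c d e f g h
  ─────────────────
8│· · ♚ · · ♝ · ♜│8
7│· ♟ ♟ · ♟ ♟ ♟ ♟│7
6│♞ ♟ · · ♝ · · ♞│6
5│· · · · · · · ·│5
4│· · · ♜ · · · ·│4
3│· · · · · · · ·│3
2│♙ ♙ ♙ ♙ · ♙ ♙ ♙│2
1│♖ · ♗ ♕ · ♖ ♔ ·│1
  ─────────────────
  a b c d e f g h
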